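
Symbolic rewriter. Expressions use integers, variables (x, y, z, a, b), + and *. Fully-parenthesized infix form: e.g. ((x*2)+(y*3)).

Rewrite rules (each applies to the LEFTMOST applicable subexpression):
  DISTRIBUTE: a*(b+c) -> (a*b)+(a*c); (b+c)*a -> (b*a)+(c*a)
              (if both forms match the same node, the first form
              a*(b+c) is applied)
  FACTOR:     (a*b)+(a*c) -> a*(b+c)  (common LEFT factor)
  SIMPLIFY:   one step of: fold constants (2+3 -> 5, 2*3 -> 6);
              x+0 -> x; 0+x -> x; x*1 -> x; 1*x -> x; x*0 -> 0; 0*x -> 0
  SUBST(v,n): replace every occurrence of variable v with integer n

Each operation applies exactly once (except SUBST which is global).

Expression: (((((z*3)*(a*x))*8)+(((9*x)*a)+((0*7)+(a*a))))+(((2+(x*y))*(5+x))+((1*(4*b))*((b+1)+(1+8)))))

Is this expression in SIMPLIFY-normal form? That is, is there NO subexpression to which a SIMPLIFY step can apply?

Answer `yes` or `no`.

Expression: (((((z*3)*(a*x))*8)+(((9*x)*a)+((0*7)+(a*a))))+(((2+(x*y))*(5+x))+((1*(4*b))*((b+1)+(1+8)))))
Scanning for simplifiable subexpressions (pre-order)...
  at root: (((((z*3)*(a*x))*8)+(((9*x)*a)+((0*7)+(a*a))))+(((2+(x*y))*(5+x))+((1*(4*b))*((b+1)+(1+8))))) (not simplifiable)
  at L: ((((z*3)*(a*x))*8)+(((9*x)*a)+((0*7)+(a*a)))) (not simplifiable)
  at LL: (((z*3)*(a*x))*8) (not simplifiable)
  at LLL: ((z*3)*(a*x)) (not simplifiable)
  at LLLL: (z*3) (not simplifiable)
  at LLLR: (a*x) (not simplifiable)
  at LR: (((9*x)*a)+((0*7)+(a*a))) (not simplifiable)
  at LRL: ((9*x)*a) (not simplifiable)
  at LRLL: (9*x) (not simplifiable)
  at LRR: ((0*7)+(a*a)) (not simplifiable)
  at LRRL: (0*7) (SIMPLIFIABLE)
  at LRRR: (a*a) (not simplifiable)
  at R: (((2+(x*y))*(5+x))+((1*(4*b))*((b+1)+(1+8)))) (not simplifiable)
  at RL: ((2+(x*y))*(5+x)) (not simplifiable)
  at RLL: (2+(x*y)) (not simplifiable)
  at RLLR: (x*y) (not simplifiable)
  at RLR: (5+x) (not simplifiable)
  at RR: ((1*(4*b))*((b+1)+(1+8))) (not simplifiable)
  at RRL: (1*(4*b)) (SIMPLIFIABLE)
  at RRLR: (4*b) (not simplifiable)
  at RRR: ((b+1)+(1+8)) (not simplifiable)
  at RRRL: (b+1) (not simplifiable)
  at RRRR: (1+8) (SIMPLIFIABLE)
Found simplifiable subexpr at path LRRL: (0*7)
One SIMPLIFY step would give: (((((z*3)*(a*x))*8)+(((9*x)*a)+(0+(a*a))))+(((2+(x*y))*(5+x))+((1*(4*b))*((b+1)+(1+8)))))
-> NOT in normal form.

Answer: no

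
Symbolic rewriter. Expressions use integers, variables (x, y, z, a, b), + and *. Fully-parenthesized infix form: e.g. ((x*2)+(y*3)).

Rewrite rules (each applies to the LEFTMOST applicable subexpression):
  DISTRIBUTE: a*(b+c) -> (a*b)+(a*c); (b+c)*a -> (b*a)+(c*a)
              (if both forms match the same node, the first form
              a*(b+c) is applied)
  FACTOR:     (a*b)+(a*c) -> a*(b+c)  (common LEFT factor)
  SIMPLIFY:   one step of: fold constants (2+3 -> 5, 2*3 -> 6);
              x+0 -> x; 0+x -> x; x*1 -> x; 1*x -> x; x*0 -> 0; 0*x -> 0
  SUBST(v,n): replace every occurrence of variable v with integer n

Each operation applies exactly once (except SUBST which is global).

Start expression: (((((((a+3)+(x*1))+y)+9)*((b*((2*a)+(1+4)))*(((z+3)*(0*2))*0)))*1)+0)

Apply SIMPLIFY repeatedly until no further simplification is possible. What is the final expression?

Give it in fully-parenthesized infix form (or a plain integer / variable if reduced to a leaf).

Start: (((((((a+3)+(x*1))+y)+9)*((b*((2*a)+(1+4)))*(((z+3)*(0*2))*0)))*1)+0)
Step 1: at root: (((((((a+3)+(x*1))+y)+9)*((b*((2*a)+(1+4)))*(((z+3)*(0*2))*0)))*1)+0) -> ((((((a+3)+(x*1))+y)+9)*((b*((2*a)+(1+4)))*(((z+3)*(0*2))*0)))*1); overall: (((((((a+3)+(x*1))+y)+9)*((b*((2*a)+(1+4)))*(((z+3)*(0*2))*0)))*1)+0) -> ((((((a+3)+(x*1))+y)+9)*((b*((2*a)+(1+4)))*(((z+3)*(0*2))*0)))*1)
Step 2: at root: ((((((a+3)+(x*1))+y)+9)*((b*((2*a)+(1+4)))*(((z+3)*(0*2))*0)))*1) -> (((((a+3)+(x*1))+y)+9)*((b*((2*a)+(1+4)))*(((z+3)*(0*2))*0))); overall: ((((((a+3)+(x*1))+y)+9)*((b*((2*a)+(1+4)))*(((z+3)*(0*2))*0)))*1) -> (((((a+3)+(x*1))+y)+9)*((b*((2*a)+(1+4)))*(((z+3)*(0*2))*0)))
Step 3: at LLLR: (x*1) -> x; overall: (((((a+3)+(x*1))+y)+9)*((b*((2*a)+(1+4)))*(((z+3)*(0*2))*0))) -> (((((a+3)+x)+y)+9)*((b*((2*a)+(1+4)))*(((z+3)*(0*2))*0)))
Step 4: at RLRR: (1+4) -> 5; overall: (((((a+3)+x)+y)+9)*((b*((2*a)+(1+4)))*(((z+3)*(0*2))*0))) -> (((((a+3)+x)+y)+9)*((b*((2*a)+5))*(((z+3)*(0*2))*0)))
Step 5: at RR: (((z+3)*(0*2))*0) -> 0; overall: (((((a+3)+x)+y)+9)*((b*((2*a)+5))*(((z+3)*(0*2))*0))) -> (((((a+3)+x)+y)+9)*((b*((2*a)+5))*0))
Step 6: at R: ((b*((2*a)+5))*0) -> 0; overall: (((((a+3)+x)+y)+9)*((b*((2*a)+5))*0)) -> (((((a+3)+x)+y)+9)*0)
Step 7: at root: (((((a+3)+x)+y)+9)*0) -> 0; overall: (((((a+3)+x)+y)+9)*0) -> 0
Fixed point: 0

Answer: 0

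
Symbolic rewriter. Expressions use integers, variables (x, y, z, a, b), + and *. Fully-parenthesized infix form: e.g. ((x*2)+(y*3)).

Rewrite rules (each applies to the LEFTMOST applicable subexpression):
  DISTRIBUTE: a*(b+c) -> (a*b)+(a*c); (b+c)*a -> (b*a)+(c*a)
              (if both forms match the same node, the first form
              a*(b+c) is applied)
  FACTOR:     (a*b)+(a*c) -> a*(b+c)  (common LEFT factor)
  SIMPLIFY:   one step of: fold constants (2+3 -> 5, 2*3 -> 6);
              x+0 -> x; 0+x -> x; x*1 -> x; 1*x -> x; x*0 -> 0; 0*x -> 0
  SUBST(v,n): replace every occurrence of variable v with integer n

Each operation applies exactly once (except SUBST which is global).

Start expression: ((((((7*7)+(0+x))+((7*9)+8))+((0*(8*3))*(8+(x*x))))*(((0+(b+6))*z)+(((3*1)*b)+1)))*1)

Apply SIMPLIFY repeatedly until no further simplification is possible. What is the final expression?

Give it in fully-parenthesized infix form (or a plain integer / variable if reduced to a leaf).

Start: ((((((7*7)+(0+x))+((7*9)+8))+((0*(8*3))*(8+(x*x))))*(((0+(b+6))*z)+(((3*1)*b)+1)))*1)
Step 1: at root: ((((((7*7)+(0+x))+((7*9)+8))+((0*(8*3))*(8+(x*x))))*(((0+(b+6))*z)+(((3*1)*b)+1)))*1) -> (((((7*7)+(0+x))+((7*9)+8))+((0*(8*3))*(8+(x*x))))*(((0+(b+6))*z)+(((3*1)*b)+1))); overall: ((((((7*7)+(0+x))+((7*9)+8))+((0*(8*3))*(8+(x*x))))*(((0+(b+6))*z)+(((3*1)*b)+1)))*1) -> (((((7*7)+(0+x))+((7*9)+8))+((0*(8*3))*(8+(x*x))))*(((0+(b+6))*z)+(((3*1)*b)+1)))
Step 2: at LLLL: (7*7) -> 49; overall: (((((7*7)+(0+x))+((7*9)+8))+((0*(8*3))*(8+(x*x))))*(((0+(b+6))*z)+(((3*1)*b)+1))) -> ((((49+(0+x))+((7*9)+8))+((0*(8*3))*(8+(x*x))))*(((0+(b+6))*z)+(((3*1)*b)+1)))
Step 3: at LLLR: (0+x) -> x; overall: ((((49+(0+x))+((7*9)+8))+((0*(8*3))*(8+(x*x))))*(((0+(b+6))*z)+(((3*1)*b)+1))) -> ((((49+x)+((7*9)+8))+((0*(8*3))*(8+(x*x))))*(((0+(b+6))*z)+(((3*1)*b)+1)))
Step 4: at LLRL: (7*9) -> 63; overall: ((((49+x)+((7*9)+8))+((0*(8*3))*(8+(x*x))))*(((0+(b+6))*z)+(((3*1)*b)+1))) -> ((((49+x)+(63+8))+((0*(8*3))*(8+(x*x))))*(((0+(b+6))*z)+(((3*1)*b)+1)))
Step 5: at LLR: (63+8) -> 71; overall: ((((49+x)+(63+8))+((0*(8*3))*(8+(x*x))))*(((0+(b+6))*z)+(((3*1)*b)+1))) -> ((((49+x)+71)+((0*(8*3))*(8+(x*x))))*(((0+(b+6))*z)+(((3*1)*b)+1)))
Step 6: at LRL: (0*(8*3)) -> 0; overall: ((((49+x)+71)+((0*(8*3))*(8+(x*x))))*(((0+(b+6))*z)+(((3*1)*b)+1))) -> ((((49+x)+71)+(0*(8+(x*x))))*(((0+(b+6))*z)+(((3*1)*b)+1)))
Step 7: at LR: (0*(8+(x*x))) -> 0; overall: ((((49+x)+71)+(0*(8+(x*x))))*(((0+(b+6))*z)+(((3*1)*b)+1))) -> ((((49+x)+71)+0)*(((0+(b+6))*z)+(((3*1)*b)+1)))
Step 8: at L: (((49+x)+71)+0) -> ((49+x)+71); overall: ((((49+x)+71)+0)*(((0+(b+6))*z)+(((3*1)*b)+1))) -> (((49+x)+71)*(((0+(b+6))*z)+(((3*1)*b)+1)))
Step 9: at RLL: (0+(b+6)) -> (b+6); overall: (((49+x)+71)*(((0+(b+6))*z)+(((3*1)*b)+1))) -> (((49+x)+71)*(((b+6)*z)+(((3*1)*b)+1)))
Step 10: at RRLL: (3*1) -> 3; overall: (((49+x)+71)*(((b+6)*z)+(((3*1)*b)+1))) -> (((49+x)+71)*(((b+6)*z)+((3*b)+1)))
Fixed point: (((49+x)+71)*(((b+6)*z)+((3*b)+1)))

Answer: (((49+x)+71)*(((b+6)*z)+((3*b)+1)))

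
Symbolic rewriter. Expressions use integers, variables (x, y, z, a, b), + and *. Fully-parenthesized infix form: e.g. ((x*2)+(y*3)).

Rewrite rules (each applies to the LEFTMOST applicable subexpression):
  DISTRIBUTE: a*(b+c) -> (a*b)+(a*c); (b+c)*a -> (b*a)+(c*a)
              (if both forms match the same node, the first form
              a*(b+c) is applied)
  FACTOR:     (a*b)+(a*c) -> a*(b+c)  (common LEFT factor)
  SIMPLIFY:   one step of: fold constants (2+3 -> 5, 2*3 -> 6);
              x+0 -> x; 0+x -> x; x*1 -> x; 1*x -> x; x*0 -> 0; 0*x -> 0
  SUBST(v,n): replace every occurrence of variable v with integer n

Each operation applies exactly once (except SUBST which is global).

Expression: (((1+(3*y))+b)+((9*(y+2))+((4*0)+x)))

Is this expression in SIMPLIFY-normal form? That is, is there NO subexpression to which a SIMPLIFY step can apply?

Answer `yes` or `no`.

Expression: (((1+(3*y))+b)+((9*(y+2))+((4*0)+x)))
Scanning for simplifiable subexpressions (pre-order)...
  at root: (((1+(3*y))+b)+((9*(y+2))+((4*0)+x))) (not simplifiable)
  at L: ((1+(3*y))+b) (not simplifiable)
  at LL: (1+(3*y)) (not simplifiable)
  at LLR: (3*y) (not simplifiable)
  at R: ((9*(y+2))+((4*0)+x)) (not simplifiable)
  at RL: (9*(y+2)) (not simplifiable)
  at RLR: (y+2) (not simplifiable)
  at RR: ((4*0)+x) (not simplifiable)
  at RRL: (4*0) (SIMPLIFIABLE)
Found simplifiable subexpr at path RRL: (4*0)
One SIMPLIFY step would give: (((1+(3*y))+b)+((9*(y+2))+(0+x)))
-> NOT in normal form.

Answer: no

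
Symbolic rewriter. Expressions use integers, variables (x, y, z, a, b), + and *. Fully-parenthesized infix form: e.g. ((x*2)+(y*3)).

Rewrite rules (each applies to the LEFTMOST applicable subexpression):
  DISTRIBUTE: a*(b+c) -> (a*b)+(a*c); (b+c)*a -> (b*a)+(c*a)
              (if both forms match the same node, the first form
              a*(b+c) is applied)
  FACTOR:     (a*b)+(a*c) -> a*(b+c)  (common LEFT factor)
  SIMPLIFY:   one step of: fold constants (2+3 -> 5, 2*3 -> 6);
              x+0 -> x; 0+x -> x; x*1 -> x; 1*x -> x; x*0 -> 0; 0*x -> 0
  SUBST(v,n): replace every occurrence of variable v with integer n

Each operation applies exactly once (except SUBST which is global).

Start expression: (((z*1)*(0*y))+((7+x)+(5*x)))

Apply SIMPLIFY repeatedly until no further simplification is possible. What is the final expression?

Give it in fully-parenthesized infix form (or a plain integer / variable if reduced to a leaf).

Answer: ((7+x)+(5*x))

Derivation:
Start: (((z*1)*(0*y))+((7+x)+(5*x)))
Step 1: at LL: (z*1) -> z; overall: (((z*1)*(0*y))+((7+x)+(5*x))) -> ((z*(0*y))+((7+x)+(5*x)))
Step 2: at LR: (0*y) -> 0; overall: ((z*(0*y))+((7+x)+(5*x))) -> ((z*0)+((7+x)+(5*x)))
Step 3: at L: (z*0) -> 0; overall: ((z*0)+((7+x)+(5*x))) -> (0+((7+x)+(5*x)))
Step 4: at root: (0+((7+x)+(5*x))) -> ((7+x)+(5*x)); overall: (0+((7+x)+(5*x))) -> ((7+x)+(5*x))
Fixed point: ((7+x)+(5*x))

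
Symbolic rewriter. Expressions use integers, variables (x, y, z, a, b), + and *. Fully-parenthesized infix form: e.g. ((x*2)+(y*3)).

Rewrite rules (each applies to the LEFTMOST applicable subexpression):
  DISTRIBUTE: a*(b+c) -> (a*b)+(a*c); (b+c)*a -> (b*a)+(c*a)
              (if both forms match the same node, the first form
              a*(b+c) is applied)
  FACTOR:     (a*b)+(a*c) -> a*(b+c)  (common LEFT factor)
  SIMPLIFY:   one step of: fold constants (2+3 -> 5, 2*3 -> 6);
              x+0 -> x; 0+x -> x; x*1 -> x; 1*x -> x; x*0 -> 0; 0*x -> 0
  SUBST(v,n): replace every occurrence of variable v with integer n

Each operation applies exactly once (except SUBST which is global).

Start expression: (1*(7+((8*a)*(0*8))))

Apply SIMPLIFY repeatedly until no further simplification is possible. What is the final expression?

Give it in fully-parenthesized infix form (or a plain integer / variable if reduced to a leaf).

Start: (1*(7+((8*a)*(0*8))))
Step 1: at root: (1*(7+((8*a)*(0*8)))) -> (7+((8*a)*(0*8))); overall: (1*(7+((8*a)*(0*8)))) -> (7+((8*a)*(0*8)))
Step 2: at RR: (0*8) -> 0; overall: (7+((8*a)*(0*8))) -> (7+((8*a)*0))
Step 3: at R: ((8*a)*0) -> 0; overall: (7+((8*a)*0)) -> (7+0)
Step 4: at root: (7+0) -> 7; overall: (7+0) -> 7
Fixed point: 7

Answer: 7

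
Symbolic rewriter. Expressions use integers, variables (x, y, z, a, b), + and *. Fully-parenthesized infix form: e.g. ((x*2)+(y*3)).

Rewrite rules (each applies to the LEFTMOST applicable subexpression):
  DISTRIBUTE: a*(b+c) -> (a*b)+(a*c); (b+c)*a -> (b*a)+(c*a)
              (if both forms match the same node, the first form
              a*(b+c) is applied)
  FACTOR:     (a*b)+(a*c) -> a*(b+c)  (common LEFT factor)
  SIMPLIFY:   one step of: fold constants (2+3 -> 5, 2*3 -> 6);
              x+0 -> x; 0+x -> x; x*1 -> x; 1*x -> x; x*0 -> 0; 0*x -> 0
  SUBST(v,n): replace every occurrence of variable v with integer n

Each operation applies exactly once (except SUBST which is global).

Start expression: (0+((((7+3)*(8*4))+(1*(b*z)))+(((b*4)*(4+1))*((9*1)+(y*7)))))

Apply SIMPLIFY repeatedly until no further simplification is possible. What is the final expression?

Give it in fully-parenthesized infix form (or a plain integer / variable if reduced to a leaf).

Answer: ((320+(b*z))+(((b*4)*5)*(9+(y*7))))

Derivation:
Start: (0+((((7+3)*(8*4))+(1*(b*z)))+(((b*4)*(4+1))*((9*1)+(y*7)))))
Step 1: at root: (0+((((7+3)*(8*4))+(1*(b*z)))+(((b*4)*(4+1))*((9*1)+(y*7))))) -> ((((7+3)*(8*4))+(1*(b*z)))+(((b*4)*(4+1))*((9*1)+(y*7)))); overall: (0+((((7+3)*(8*4))+(1*(b*z)))+(((b*4)*(4+1))*((9*1)+(y*7))))) -> ((((7+3)*(8*4))+(1*(b*z)))+(((b*4)*(4+1))*((9*1)+(y*7))))
Step 2: at LLL: (7+3) -> 10; overall: ((((7+3)*(8*4))+(1*(b*z)))+(((b*4)*(4+1))*((9*1)+(y*7)))) -> (((10*(8*4))+(1*(b*z)))+(((b*4)*(4+1))*((9*1)+(y*7))))
Step 3: at LLR: (8*4) -> 32; overall: (((10*(8*4))+(1*(b*z)))+(((b*4)*(4+1))*((9*1)+(y*7)))) -> (((10*32)+(1*(b*z)))+(((b*4)*(4+1))*((9*1)+(y*7))))
Step 4: at LL: (10*32) -> 320; overall: (((10*32)+(1*(b*z)))+(((b*4)*(4+1))*((9*1)+(y*7)))) -> ((320+(1*(b*z)))+(((b*4)*(4+1))*((9*1)+(y*7))))
Step 5: at LR: (1*(b*z)) -> (b*z); overall: ((320+(1*(b*z)))+(((b*4)*(4+1))*((9*1)+(y*7)))) -> ((320+(b*z))+(((b*4)*(4+1))*((9*1)+(y*7))))
Step 6: at RLR: (4+1) -> 5; overall: ((320+(b*z))+(((b*4)*(4+1))*((9*1)+(y*7)))) -> ((320+(b*z))+(((b*4)*5)*((9*1)+(y*7))))
Step 7: at RRL: (9*1) -> 9; overall: ((320+(b*z))+(((b*4)*5)*((9*1)+(y*7)))) -> ((320+(b*z))+(((b*4)*5)*(9+(y*7))))
Fixed point: ((320+(b*z))+(((b*4)*5)*(9+(y*7))))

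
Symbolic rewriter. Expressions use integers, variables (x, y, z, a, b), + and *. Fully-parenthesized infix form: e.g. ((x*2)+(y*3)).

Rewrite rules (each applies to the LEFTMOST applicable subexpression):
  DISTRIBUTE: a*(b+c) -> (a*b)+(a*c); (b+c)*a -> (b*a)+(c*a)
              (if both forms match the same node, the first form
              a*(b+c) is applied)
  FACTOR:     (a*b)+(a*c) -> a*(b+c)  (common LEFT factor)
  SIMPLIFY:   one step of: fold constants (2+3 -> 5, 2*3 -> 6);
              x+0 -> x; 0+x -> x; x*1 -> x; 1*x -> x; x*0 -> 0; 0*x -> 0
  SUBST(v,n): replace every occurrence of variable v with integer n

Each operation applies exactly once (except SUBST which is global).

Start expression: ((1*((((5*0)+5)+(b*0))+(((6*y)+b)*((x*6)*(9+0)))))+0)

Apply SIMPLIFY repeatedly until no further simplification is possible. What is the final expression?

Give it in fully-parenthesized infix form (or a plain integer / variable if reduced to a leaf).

Start: ((1*((((5*0)+5)+(b*0))+(((6*y)+b)*((x*6)*(9+0)))))+0)
Step 1: at root: ((1*((((5*0)+5)+(b*0))+(((6*y)+b)*((x*6)*(9+0)))))+0) -> (1*((((5*0)+5)+(b*0))+(((6*y)+b)*((x*6)*(9+0))))); overall: ((1*((((5*0)+5)+(b*0))+(((6*y)+b)*((x*6)*(9+0)))))+0) -> (1*((((5*0)+5)+(b*0))+(((6*y)+b)*((x*6)*(9+0)))))
Step 2: at root: (1*((((5*0)+5)+(b*0))+(((6*y)+b)*((x*6)*(9+0))))) -> ((((5*0)+5)+(b*0))+(((6*y)+b)*((x*6)*(9+0)))); overall: (1*((((5*0)+5)+(b*0))+(((6*y)+b)*((x*6)*(9+0))))) -> ((((5*0)+5)+(b*0))+(((6*y)+b)*((x*6)*(9+0))))
Step 3: at LLL: (5*0) -> 0; overall: ((((5*0)+5)+(b*0))+(((6*y)+b)*((x*6)*(9+0)))) -> (((0+5)+(b*0))+(((6*y)+b)*((x*6)*(9+0))))
Step 4: at LL: (0+5) -> 5; overall: (((0+5)+(b*0))+(((6*y)+b)*((x*6)*(9+0)))) -> ((5+(b*0))+(((6*y)+b)*((x*6)*(9+0))))
Step 5: at LR: (b*0) -> 0; overall: ((5+(b*0))+(((6*y)+b)*((x*6)*(9+0)))) -> ((5+0)+(((6*y)+b)*((x*6)*(9+0))))
Step 6: at L: (5+0) -> 5; overall: ((5+0)+(((6*y)+b)*((x*6)*(9+0)))) -> (5+(((6*y)+b)*((x*6)*(9+0))))
Step 7: at RRR: (9+0) -> 9; overall: (5+(((6*y)+b)*((x*6)*(9+0)))) -> (5+(((6*y)+b)*((x*6)*9)))
Fixed point: (5+(((6*y)+b)*((x*6)*9)))

Answer: (5+(((6*y)+b)*((x*6)*9)))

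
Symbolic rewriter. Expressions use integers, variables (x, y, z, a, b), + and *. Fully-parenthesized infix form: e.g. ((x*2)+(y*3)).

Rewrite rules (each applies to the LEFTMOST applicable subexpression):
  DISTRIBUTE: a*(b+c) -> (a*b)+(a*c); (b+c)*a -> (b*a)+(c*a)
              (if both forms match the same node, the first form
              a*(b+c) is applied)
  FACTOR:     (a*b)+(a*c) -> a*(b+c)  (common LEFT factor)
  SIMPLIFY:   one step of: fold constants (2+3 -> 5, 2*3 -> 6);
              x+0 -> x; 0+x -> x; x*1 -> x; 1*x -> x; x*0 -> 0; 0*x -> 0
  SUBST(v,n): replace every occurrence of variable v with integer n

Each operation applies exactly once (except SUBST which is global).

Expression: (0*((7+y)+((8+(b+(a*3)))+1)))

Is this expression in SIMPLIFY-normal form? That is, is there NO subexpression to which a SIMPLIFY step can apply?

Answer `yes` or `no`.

Answer: no

Derivation:
Expression: (0*((7+y)+((8+(b+(a*3)))+1)))
Scanning for simplifiable subexpressions (pre-order)...
  at root: (0*((7+y)+((8+(b+(a*3)))+1))) (SIMPLIFIABLE)
  at R: ((7+y)+((8+(b+(a*3)))+1)) (not simplifiable)
  at RL: (7+y) (not simplifiable)
  at RR: ((8+(b+(a*3)))+1) (not simplifiable)
  at RRL: (8+(b+(a*3))) (not simplifiable)
  at RRLR: (b+(a*3)) (not simplifiable)
  at RRLRR: (a*3) (not simplifiable)
Found simplifiable subexpr at path root: (0*((7+y)+((8+(b+(a*3)))+1)))
One SIMPLIFY step would give: 0
-> NOT in normal form.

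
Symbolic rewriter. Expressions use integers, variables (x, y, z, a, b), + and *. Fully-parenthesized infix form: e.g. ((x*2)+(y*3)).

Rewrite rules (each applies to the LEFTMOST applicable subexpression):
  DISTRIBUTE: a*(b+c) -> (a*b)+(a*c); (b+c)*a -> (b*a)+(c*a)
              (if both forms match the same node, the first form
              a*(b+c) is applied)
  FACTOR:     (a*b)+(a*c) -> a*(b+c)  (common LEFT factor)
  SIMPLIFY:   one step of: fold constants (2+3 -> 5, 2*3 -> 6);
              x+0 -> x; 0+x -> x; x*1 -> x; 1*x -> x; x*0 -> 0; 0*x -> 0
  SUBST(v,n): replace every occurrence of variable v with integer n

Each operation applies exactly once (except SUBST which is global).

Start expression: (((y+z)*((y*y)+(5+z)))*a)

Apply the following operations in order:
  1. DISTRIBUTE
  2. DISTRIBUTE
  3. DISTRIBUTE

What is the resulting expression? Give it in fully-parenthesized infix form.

Answer: ((((y*(y*y))+(z*(y*y)))*a)+(((y+z)*(5+z))*a))

Derivation:
Start: (((y+z)*((y*y)+(5+z)))*a)
Apply DISTRIBUTE at L (target: ((y+z)*((y*y)+(5+z)))): (((y+z)*((y*y)+(5+z)))*a) -> ((((y+z)*(y*y))+((y+z)*(5+z)))*a)
Apply DISTRIBUTE at root (target: ((((y+z)*(y*y))+((y+z)*(5+z)))*a)): ((((y+z)*(y*y))+((y+z)*(5+z)))*a) -> ((((y+z)*(y*y))*a)+(((y+z)*(5+z))*a))
Apply DISTRIBUTE at LL (target: ((y+z)*(y*y))): ((((y+z)*(y*y))*a)+(((y+z)*(5+z))*a)) -> ((((y*(y*y))+(z*(y*y)))*a)+(((y+z)*(5+z))*a))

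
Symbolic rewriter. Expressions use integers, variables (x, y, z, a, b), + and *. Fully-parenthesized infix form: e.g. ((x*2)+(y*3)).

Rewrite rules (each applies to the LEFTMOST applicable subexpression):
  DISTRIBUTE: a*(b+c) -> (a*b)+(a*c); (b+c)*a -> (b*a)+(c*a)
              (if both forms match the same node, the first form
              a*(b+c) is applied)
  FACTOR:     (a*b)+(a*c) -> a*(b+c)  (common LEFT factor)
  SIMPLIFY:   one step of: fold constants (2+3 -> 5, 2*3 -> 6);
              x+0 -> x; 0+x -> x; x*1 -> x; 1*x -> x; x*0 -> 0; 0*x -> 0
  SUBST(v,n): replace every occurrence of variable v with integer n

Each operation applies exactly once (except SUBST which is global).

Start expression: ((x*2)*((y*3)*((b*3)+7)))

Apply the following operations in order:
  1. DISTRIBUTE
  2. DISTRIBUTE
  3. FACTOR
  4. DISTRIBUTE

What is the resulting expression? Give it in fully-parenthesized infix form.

Start: ((x*2)*((y*3)*((b*3)+7)))
Apply DISTRIBUTE at R (target: ((y*3)*((b*3)+7))): ((x*2)*((y*3)*((b*3)+7))) -> ((x*2)*(((y*3)*(b*3))+((y*3)*7)))
Apply DISTRIBUTE at root (target: ((x*2)*(((y*3)*(b*3))+((y*3)*7)))): ((x*2)*(((y*3)*(b*3))+((y*3)*7))) -> (((x*2)*((y*3)*(b*3)))+((x*2)*((y*3)*7)))
Apply FACTOR at root (target: (((x*2)*((y*3)*(b*3)))+((x*2)*((y*3)*7)))): (((x*2)*((y*3)*(b*3)))+((x*2)*((y*3)*7))) -> ((x*2)*(((y*3)*(b*3))+((y*3)*7)))
Apply DISTRIBUTE at root (target: ((x*2)*(((y*3)*(b*3))+((y*3)*7)))): ((x*2)*(((y*3)*(b*3))+((y*3)*7))) -> (((x*2)*((y*3)*(b*3)))+((x*2)*((y*3)*7)))

Answer: (((x*2)*((y*3)*(b*3)))+((x*2)*((y*3)*7)))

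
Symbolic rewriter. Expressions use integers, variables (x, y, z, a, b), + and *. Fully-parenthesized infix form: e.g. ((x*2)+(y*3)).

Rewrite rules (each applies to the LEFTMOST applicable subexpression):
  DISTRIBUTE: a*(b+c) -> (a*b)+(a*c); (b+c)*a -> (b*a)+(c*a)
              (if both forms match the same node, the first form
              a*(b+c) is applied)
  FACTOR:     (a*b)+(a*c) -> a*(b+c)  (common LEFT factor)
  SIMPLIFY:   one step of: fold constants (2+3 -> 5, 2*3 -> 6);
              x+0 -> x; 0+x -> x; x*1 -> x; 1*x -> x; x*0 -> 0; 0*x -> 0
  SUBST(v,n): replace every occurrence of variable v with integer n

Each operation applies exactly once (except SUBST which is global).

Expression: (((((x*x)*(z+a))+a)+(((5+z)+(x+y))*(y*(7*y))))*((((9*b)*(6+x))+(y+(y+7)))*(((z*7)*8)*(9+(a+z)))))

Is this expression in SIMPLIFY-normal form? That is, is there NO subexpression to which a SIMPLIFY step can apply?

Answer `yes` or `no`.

Expression: (((((x*x)*(z+a))+a)+(((5+z)+(x+y))*(y*(7*y))))*((((9*b)*(6+x))+(y+(y+7)))*(((z*7)*8)*(9+(a+z)))))
Scanning for simplifiable subexpressions (pre-order)...
  at root: (((((x*x)*(z+a))+a)+(((5+z)+(x+y))*(y*(7*y))))*((((9*b)*(6+x))+(y+(y+7)))*(((z*7)*8)*(9+(a+z))))) (not simplifiable)
  at L: ((((x*x)*(z+a))+a)+(((5+z)+(x+y))*(y*(7*y)))) (not simplifiable)
  at LL: (((x*x)*(z+a))+a) (not simplifiable)
  at LLL: ((x*x)*(z+a)) (not simplifiable)
  at LLLL: (x*x) (not simplifiable)
  at LLLR: (z+a) (not simplifiable)
  at LR: (((5+z)+(x+y))*(y*(7*y))) (not simplifiable)
  at LRL: ((5+z)+(x+y)) (not simplifiable)
  at LRLL: (5+z) (not simplifiable)
  at LRLR: (x+y) (not simplifiable)
  at LRR: (y*(7*y)) (not simplifiable)
  at LRRR: (7*y) (not simplifiable)
  at R: ((((9*b)*(6+x))+(y+(y+7)))*(((z*7)*8)*(9+(a+z)))) (not simplifiable)
  at RL: (((9*b)*(6+x))+(y+(y+7))) (not simplifiable)
  at RLL: ((9*b)*(6+x)) (not simplifiable)
  at RLLL: (9*b) (not simplifiable)
  at RLLR: (6+x) (not simplifiable)
  at RLR: (y+(y+7)) (not simplifiable)
  at RLRR: (y+7) (not simplifiable)
  at RR: (((z*7)*8)*(9+(a+z))) (not simplifiable)
  at RRL: ((z*7)*8) (not simplifiable)
  at RRLL: (z*7) (not simplifiable)
  at RRR: (9+(a+z)) (not simplifiable)
  at RRRR: (a+z) (not simplifiable)
Result: no simplifiable subexpression found -> normal form.

Answer: yes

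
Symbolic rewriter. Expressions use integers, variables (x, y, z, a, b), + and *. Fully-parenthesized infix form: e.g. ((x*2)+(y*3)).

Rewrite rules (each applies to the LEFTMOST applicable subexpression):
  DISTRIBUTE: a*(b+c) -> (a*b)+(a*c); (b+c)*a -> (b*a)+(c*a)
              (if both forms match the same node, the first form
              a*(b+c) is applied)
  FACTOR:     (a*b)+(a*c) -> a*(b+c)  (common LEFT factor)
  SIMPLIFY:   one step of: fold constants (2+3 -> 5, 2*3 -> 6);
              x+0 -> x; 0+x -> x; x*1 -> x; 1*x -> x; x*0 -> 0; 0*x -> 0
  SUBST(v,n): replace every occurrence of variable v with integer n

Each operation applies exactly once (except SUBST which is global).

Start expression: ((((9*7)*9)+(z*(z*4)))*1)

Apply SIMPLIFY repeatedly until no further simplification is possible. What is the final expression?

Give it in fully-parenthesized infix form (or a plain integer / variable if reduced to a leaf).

Answer: (567+(z*(z*4)))

Derivation:
Start: ((((9*7)*9)+(z*(z*4)))*1)
Step 1: at root: ((((9*7)*9)+(z*(z*4)))*1) -> (((9*7)*9)+(z*(z*4))); overall: ((((9*7)*9)+(z*(z*4)))*1) -> (((9*7)*9)+(z*(z*4)))
Step 2: at LL: (9*7) -> 63; overall: (((9*7)*9)+(z*(z*4))) -> ((63*9)+(z*(z*4)))
Step 3: at L: (63*9) -> 567; overall: ((63*9)+(z*(z*4))) -> (567+(z*(z*4)))
Fixed point: (567+(z*(z*4)))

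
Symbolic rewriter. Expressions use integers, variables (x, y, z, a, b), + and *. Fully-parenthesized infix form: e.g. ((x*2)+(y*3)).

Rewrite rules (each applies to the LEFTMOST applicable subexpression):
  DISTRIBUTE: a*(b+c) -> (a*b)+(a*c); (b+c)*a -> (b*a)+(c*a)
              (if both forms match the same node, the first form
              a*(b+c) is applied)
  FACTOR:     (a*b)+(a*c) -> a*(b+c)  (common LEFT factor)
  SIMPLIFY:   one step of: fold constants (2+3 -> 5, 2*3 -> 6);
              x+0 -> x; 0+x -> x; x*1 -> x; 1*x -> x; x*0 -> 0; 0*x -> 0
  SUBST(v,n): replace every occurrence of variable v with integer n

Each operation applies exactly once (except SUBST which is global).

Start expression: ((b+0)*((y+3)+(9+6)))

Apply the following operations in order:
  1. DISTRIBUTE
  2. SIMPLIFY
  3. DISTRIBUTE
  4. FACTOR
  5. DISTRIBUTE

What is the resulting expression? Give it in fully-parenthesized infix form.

Answer: (((b*y)+(b*3))+((b+0)*(9+6)))

Derivation:
Start: ((b+0)*((y+3)+(9+6)))
Apply DISTRIBUTE at root (target: ((b+0)*((y+3)+(9+6)))): ((b+0)*((y+3)+(9+6))) -> (((b+0)*(y+3))+((b+0)*(9+6)))
Apply SIMPLIFY at LL (target: (b+0)): (((b+0)*(y+3))+((b+0)*(9+6))) -> ((b*(y+3))+((b+0)*(9+6)))
Apply DISTRIBUTE at L (target: (b*(y+3))): ((b*(y+3))+((b+0)*(9+6))) -> (((b*y)+(b*3))+((b+0)*(9+6)))
Apply FACTOR at L (target: ((b*y)+(b*3))): (((b*y)+(b*3))+((b+0)*(9+6))) -> ((b*(y+3))+((b+0)*(9+6)))
Apply DISTRIBUTE at L (target: (b*(y+3))): ((b*(y+3))+((b+0)*(9+6))) -> (((b*y)+(b*3))+((b+0)*(9+6)))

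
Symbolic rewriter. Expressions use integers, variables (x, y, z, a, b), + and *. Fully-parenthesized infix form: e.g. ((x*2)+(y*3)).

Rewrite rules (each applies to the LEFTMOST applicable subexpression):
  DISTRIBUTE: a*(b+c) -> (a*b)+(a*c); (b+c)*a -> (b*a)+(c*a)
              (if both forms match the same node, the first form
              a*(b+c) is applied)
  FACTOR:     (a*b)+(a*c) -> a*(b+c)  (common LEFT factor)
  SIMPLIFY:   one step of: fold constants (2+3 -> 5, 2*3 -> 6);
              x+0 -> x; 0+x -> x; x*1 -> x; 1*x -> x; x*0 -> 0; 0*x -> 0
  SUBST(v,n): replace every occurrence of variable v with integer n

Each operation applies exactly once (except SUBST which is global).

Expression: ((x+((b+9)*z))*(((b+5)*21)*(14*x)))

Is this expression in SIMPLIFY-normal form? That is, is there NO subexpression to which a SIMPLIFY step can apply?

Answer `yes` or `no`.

Answer: yes

Derivation:
Expression: ((x+((b+9)*z))*(((b+5)*21)*(14*x)))
Scanning for simplifiable subexpressions (pre-order)...
  at root: ((x+((b+9)*z))*(((b+5)*21)*(14*x))) (not simplifiable)
  at L: (x+((b+9)*z)) (not simplifiable)
  at LR: ((b+9)*z) (not simplifiable)
  at LRL: (b+9) (not simplifiable)
  at R: (((b+5)*21)*(14*x)) (not simplifiable)
  at RL: ((b+5)*21) (not simplifiable)
  at RLL: (b+5) (not simplifiable)
  at RR: (14*x) (not simplifiable)
Result: no simplifiable subexpression found -> normal form.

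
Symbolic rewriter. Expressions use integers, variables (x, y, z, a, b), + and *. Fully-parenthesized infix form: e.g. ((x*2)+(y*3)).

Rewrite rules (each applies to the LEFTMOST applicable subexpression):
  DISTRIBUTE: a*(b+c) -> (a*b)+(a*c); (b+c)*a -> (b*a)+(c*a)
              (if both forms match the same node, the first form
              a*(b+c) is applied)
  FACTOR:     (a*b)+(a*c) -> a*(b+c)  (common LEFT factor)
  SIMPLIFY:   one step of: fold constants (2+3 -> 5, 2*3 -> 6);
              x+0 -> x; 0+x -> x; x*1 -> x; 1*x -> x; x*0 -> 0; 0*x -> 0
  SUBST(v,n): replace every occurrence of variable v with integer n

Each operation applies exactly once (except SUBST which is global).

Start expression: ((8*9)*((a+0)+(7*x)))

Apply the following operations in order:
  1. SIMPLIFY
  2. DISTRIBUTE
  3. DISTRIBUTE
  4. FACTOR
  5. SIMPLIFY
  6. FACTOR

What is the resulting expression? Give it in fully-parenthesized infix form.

Start: ((8*9)*((a+0)+(7*x)))
Apply SIMPLIFY at L (target: (8*9)): ((8*9)*((a+0)+(7*x))) -> (72*((a+0)+(7*x)))
Apply DISTRIBUTE at root (target: (72*((a+0)+(7*x)))): (72*((a+0)+(7*x))) -> ((72*(a+0))+(72*(7*x)))
Apply DISTRIBUTE at L (target: (72*(a+0))): ((72*(a+0))+(72*(7*x))) -> (((72*a)+(72*0))+(72*(7*x)))
Apply FACTOR at L (target: ((72*a)+(72*0))): (((72*a)+(72*0))+(72*(7*x))) -> ((72*(a+0))+(72*(7*x)))
Apply SIMPLIFY at LR (target: (a+0)): ((72*(a+0))+(72*(7*x))) -> ((72*a)+(72*(7*x)))
Apply FACTOR at root (target: ((72*a)+(72*(7*x)))): ((72*a)+(72*(7*x))) -> (72*(a+(7*x)))

Answer: (72*(a+(7*x)))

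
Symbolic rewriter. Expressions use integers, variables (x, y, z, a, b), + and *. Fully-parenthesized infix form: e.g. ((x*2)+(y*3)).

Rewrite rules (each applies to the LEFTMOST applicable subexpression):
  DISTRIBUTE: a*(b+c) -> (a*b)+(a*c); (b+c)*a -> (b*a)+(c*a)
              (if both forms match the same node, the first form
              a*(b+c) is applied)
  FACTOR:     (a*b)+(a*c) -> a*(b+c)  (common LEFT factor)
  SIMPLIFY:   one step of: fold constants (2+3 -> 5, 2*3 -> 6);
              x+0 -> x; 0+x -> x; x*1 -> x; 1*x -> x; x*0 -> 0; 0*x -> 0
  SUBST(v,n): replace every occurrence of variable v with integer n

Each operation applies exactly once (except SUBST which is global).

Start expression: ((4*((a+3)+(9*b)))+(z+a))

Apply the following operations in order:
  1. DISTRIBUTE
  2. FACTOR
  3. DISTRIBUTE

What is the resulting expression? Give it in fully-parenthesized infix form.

Answer: (((4*(a+3))+(4*(9*b)))+(z+a))

Derivation:
Start: ((4*((a+3)+(9*b)))+(z+a))
Apply DISTRIBUTE at L (target: (4*((a+3)+(9*b)))): ((4*((a+3)+(9*b)))+(z+a)) -> (((4*(a+3))+(4*(9*b)))+(z+a))
Apply FACTOR at L (target: ((4*(a+3))+(4*(9*b)))): (((4*(a+3))+(4*(9*b)))+(z+a)) -> ((4*((a+3)+(9*b)))+(z+a))
Apply DISTRIBUTE at L (target: (4*((a+3)+(9*b)))): ((4*((a+3)+(9*b)))+(z+a)) -> (((4*(a+3))+(4*(9*b)))+(z+a))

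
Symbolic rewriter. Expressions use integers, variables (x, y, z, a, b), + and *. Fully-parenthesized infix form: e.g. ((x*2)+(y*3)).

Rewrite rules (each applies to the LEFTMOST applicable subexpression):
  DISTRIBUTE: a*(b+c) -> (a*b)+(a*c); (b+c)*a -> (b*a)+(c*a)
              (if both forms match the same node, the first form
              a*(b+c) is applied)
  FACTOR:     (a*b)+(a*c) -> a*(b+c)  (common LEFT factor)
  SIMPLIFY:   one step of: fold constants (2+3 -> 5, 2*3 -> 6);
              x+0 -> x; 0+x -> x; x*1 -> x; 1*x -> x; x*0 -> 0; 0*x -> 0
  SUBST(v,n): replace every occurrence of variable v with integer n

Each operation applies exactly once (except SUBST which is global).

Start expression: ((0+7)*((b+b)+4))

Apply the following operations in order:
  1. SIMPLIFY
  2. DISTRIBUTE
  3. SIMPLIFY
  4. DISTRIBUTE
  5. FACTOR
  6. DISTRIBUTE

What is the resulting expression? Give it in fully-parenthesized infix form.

Answer: (((7*b)+(7*b))+28)

Derivation:
Start: ((0+7)*((b+b)+4))
Apply SIMPLIFY at L (target: (0+7)): ((0+7)*((b+b)+4)) -> (7*((b+b)+4))
Apply DISTRIBUTE at root (target: (7*((b+b)+4))): (7*((b+b)+4)) -> ((7*(b+b))+(7*4))
Apply SIMPLIFY at R (target: (7*4)): ((7*(b+b))+(7*4)) -> ((7*(b+b))+28)
Apply DISTRIBUTE at L (target: (7*(b+b))): ((7*(b+b))+28) -> (((7*b)+(7*b))+28)
Apply FACTOR at L (target: ((7*b)+(7*b))): (((7*b)+(7*b))+28) -> ((7*(b+b))+28)
Apply DISTRIBUTE at L (target: (7*(b+b))): ((7*(b+b))+28) -> (((7*b)+(7*b))+28)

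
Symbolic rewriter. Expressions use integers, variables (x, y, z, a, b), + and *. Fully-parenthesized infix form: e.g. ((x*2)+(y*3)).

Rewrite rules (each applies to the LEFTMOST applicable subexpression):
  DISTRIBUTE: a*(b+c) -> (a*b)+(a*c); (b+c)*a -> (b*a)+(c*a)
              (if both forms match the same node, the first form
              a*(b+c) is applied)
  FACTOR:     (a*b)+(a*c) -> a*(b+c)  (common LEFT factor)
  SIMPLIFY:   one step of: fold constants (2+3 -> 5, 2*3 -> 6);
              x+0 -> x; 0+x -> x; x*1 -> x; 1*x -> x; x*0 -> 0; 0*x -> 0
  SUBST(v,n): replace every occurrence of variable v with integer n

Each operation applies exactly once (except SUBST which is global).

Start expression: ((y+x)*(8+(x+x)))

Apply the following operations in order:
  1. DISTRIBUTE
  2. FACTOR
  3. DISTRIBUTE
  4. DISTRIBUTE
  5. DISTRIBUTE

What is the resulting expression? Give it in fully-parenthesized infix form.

Answer: (((y*8)+(x*8))+(((y+x)*x)+((y+x)*x)))

Derivation:
Start: ((y+x)*(8+(x+x)))
Apply DISTRIBUTE at root (target: ((y+x)*(8+(x+x)))): ((y+x)*(8+(x+x))) -> (((y+x)*8)+((y+x)*(x+x)))
Apply FACTOR at root (target: (((y+x)*8)+((y+x)*(x+x)))): (((y+x)*8)+((y+x)*(x+x))) -> ((y+x)*(8+(x+x)))
Apply DISTRIBUTE at root (target: ((y+x)*(8+(x+x)))): ((y+x)*(8+(x+x))) -> (((y+x)*8)+((y+x)*(x+x)))
Apply DISTRIBUTE at L (target: ((y+x)*8)): (((y+x)*8)+((y+x)*(x+x))) -> (((y*8)+(x*8))+((y+x)*(x+x)))
Apply DISTRIBUTE at R (target: ((y+x)*(x+x))): (((y*8)+(x*8))+((y+x)*(x+x))) -> (((y*8)+(x*8))+(((y+x)*x)+((y+x)*x)))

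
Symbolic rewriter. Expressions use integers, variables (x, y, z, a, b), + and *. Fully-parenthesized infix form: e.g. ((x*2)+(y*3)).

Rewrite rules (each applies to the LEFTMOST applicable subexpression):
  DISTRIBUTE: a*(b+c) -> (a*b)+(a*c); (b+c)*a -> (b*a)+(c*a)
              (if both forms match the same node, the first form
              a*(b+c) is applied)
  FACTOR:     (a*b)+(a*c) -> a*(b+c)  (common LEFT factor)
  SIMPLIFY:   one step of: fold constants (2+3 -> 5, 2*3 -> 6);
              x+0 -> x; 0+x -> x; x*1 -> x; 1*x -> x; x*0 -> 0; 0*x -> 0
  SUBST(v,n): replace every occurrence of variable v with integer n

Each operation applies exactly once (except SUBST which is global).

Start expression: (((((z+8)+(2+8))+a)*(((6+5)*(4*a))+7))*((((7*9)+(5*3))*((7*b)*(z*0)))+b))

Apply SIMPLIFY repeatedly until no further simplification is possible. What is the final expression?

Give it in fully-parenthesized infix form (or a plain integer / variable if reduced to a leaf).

Answer: (((((z+8)+10)+a)*((11*(4*a))+7))*b)

Derivation:
Start: (((((z+8)+(2+8))+a)*(((6+5)*(4*a))+7))*((((7*9)+(5*3))*((7*b)*(z*0)))+b))
Step 1: at LLLR: (2+8) -> 10; overall: (((((z+8)+(2+8))+a)*(((6+5)*(4*a))+7))*((((7*9)+(5*3))*((7*b)*(z*0)))+b)) -> (((((z+8)+10)+a)*(((6+5)*(4*a))+7))*((((7*9)+(5*3))*((7*b)*(z*0)))+b))
Step 2: at LRLL: (6+5) -> 11; overall: (((((z+8)+10)+a)*(((6+5)*(4*a))+7))*((((7*9)+(5*3))*((7*b)*(z*0)))+b)) -> (((((z+8)+10)+a)*((11*(4*a))+7))*((((7*9)+(5*3))*((7*b)*(z*0)))+b))
Step 3: at RLLL: (7*9) -> 63; overall: (((((z+8)+10)+a)*((11*(4*a))+7))*((((7*9)+(5*3))*((7*b)*(z*0)))+b)) -> (((((z+8)+10)+a)*((11*(4*a))+7))*(((63+(5*3))*((7*b)*(z*0)))+b))
Step 4: at RLLR: (5*3) -> 15; overall: (((((z+8)+10)+a)*((11*(4*a))+7))*(((63+(5*3))*((7*b)*(z*0)))+b)) -> (((((z+8)+10)+a)*((11*(4*a))+7))*(((63+15)*((7*b)*(z*0)))+b))
Step 5: at RLL: (63+15) -> 78; overall: (((((z+8)+10)+a)*((11*(4*a))+7))*(((63+15)*((7*b)*(z*0)))+b)) -> (((((z+8)+10)+a)*((11*(4*a))+7))*((78*((7*b)*(z*0)))+b))
Step 6: at RLRR: (z*0) -> 0; overall: (((((z+8)+10)+a)*((11*(4*a))+7))*((78*((7*b)*(z*0)))+b)) -> (((((z+8)+10)+a)*((11*(4*a))+7))*((78*((7*b)*0))+b))
Step 7: at RLR: ((7*b)*0) -> 0; overall: (((((z+8)+10)+a)*((11*(4*a))+7))*((78*((7*b)*0))+b)) -> (((((z+8)+10)+a)*((11*(4*a))+7))*((78*0)+b))
Step 8: at RL: (78*0) -> 0; overall: (((((z+8)+10)+a)*((11*(4*a))+7))*((78*0)+b)) -> (((((z+8)+10)+a)*((11*(4*a))+7))*(0+b))
Step 9: at R: (0+b) -> b; overall: (((((z+8)+10)+a)*((11*(4*a))+7))*(0+b)) -> (((((z+8)+10)+a)*((11*(4*a))+7))*b)
Fixed point: (((((z+8)+10)+a)*((11*(4*a))+7))*b)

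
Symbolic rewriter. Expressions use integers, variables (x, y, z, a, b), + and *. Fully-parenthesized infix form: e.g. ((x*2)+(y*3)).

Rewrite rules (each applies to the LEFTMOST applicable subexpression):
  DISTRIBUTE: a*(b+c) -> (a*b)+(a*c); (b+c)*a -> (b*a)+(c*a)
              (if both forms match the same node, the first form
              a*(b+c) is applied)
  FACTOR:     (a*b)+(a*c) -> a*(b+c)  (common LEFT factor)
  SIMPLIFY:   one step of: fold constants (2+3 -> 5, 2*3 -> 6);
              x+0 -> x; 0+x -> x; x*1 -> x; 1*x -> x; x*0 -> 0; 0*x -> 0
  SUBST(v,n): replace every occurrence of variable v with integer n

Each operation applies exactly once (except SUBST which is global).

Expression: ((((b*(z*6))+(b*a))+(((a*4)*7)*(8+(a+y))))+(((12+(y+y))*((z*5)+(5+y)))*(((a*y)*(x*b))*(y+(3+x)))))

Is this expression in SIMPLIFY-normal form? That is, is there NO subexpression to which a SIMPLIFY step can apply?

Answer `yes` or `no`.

Expression: ((((b*(z*6))+(b*a))+(((a*4)*7)*(8+(a+y))))+(((12+(y+y))*((z*5)+(5+y)))*(((a*y)*(x*b))*(y+(3+x)))))
Scanning for simplifiable subexpressions (pre-order)...
  at root: ((((b*(z*6))+(b*a))+(((a*4)*7)*(8+(a+y))))+(((12+(y+y))*((z*5)+(5+y)))*(((a*y)*(x*b))*(y+(3+x))))) (not simplifiable)
  at L: (((b*(z*6))+(b*a))+(((a*4)*7)*(8+(a+y)))) (not simplifiable)
  at LL: ((b*(z*6))+(b*a)) (not simplifiable)
  at LLL: (b*(z*6)) (not simplifiable)
  at LLLR: (z*6) (not simplifiable)
  at LLR: (b*a) (not simplifiable)
  at LR: (((a*4)*7)*(8+(a+y))) (not simplifiable)
  at LRL: ((a*4)*7) (not simplifiable)
  at LRLL: (a*4) (not simplifiable)
  at LRR: (8+(a+y)) (not simplifiable)
  at LRRR: (a+y) (not simplifiable)
  at R: (((12+(y+y))*((z*5)+(5+y)))*(((a*y)*(x*b))*(y+(3+x)))) (not simplifiable)
  at RL: ((12+(y+y))*((z*5)+(5+y))) (not simplifiable)
  at RLL: (12+(y+y)) (not simplifiable)
  at RLLR: (y+y) (not simplifiable)
  at RLR: ((z*5)+(5+y)) (not simplifiable)
  at RLRL: (z*5) (not simplifiable)
  at RLRR: (5+y) (not simplifiable)
  at RR: (((a*y)*(x*b))*(y+(3+x))) (not simplifiable)
  at RRL: ((a*y)*(x*b)) (not simplifiable)
  at RRLL: (a*y) (not simplifiable)
  at RRLR: (x*b) (not simplifiable)
  at RRR: (y+(3+x)) (not simplifiable)
  at RRRR: (3+x) (not simplifiable)
Result: no simplifiable subexpression found -> normal form.

Answer: yes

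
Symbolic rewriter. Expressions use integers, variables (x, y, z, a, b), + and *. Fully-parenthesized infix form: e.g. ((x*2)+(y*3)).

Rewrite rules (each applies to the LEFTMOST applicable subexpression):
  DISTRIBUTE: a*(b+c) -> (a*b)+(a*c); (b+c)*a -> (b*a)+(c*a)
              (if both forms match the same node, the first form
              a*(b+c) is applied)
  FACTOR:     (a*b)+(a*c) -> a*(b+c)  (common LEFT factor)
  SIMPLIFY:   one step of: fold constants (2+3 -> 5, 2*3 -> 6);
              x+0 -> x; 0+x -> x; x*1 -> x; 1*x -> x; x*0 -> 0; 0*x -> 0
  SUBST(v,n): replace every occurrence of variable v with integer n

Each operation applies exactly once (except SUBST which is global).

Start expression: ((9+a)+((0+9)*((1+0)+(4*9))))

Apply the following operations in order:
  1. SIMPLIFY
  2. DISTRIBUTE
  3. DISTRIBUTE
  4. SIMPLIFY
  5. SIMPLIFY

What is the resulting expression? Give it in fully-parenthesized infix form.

Start: ((9+a)+((0+9)*((1+0)+(4*9))))
Apply SIMPLIFY at RL (target: (0+9)): ((9+a)+((0+9)*((1+0)+(4*9)))) -> ((9+a)+(9*((1+0)+(4*9))))
Apply DISTRIBUTE at R (target: (9*((1+0)+(4*9)))): ((9+a)+(9*((1+0)+(4*9)))) -> ((9+a)+((9*(1+0))+(9*(4*9))))
Apply DISTRIBUTE at RL (target: (9*(1+0))): ((9+a)+((9*(1+0))+(9*(4*9)))) -> ((9+a)+(((9*1)+(9*0))+(9*(4*9))))
Apply SIMPLIFY at RLL (target: (9*1)): ((9+a)+(((9*1)+(9*0))+(9*(4*9)))) -> ((9+a)+((9+(9*0))+(9*(4*9))))
Apply SIMPLIFY at RLR (target: (9*0)): ((9+a)+((9+(9*0))+(9*(4*9)))) -> ((9+a)+((9+0)+(9*(4*9))))

Answer: ((9+a)+((9+0)+(9*(4*9))))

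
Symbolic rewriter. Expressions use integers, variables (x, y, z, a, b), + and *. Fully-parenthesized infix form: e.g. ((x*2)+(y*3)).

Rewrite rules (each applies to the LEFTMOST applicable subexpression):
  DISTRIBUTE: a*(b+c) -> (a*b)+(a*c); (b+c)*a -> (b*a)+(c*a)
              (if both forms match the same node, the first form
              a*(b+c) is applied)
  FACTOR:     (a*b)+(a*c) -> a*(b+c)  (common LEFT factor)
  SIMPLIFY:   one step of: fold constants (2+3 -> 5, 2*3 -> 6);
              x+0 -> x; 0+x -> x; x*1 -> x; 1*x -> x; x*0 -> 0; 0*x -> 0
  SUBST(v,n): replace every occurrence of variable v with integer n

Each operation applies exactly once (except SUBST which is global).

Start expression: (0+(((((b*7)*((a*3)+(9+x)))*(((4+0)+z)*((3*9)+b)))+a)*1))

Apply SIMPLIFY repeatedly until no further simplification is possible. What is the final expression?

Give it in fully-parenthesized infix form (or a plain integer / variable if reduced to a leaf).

Start: (0+(((((b*7)*((a*3)+(9+x)))*(((4+0)+z)*((3*9)+b)))+a)*1))
Step 1: at root: (0+(((((b*7)*((a*3)+(9+x)))*(((4+0)+z)*((3*9)+b)))+a)*1)) -> (((((b*7)*((a*3)+(9+x)))*(((4+0)+z)*((3*9)+b)))+a)*1); overall: (0+(((((b*7)*((a*3)+(9+x)))*(((4+0)+z)*((3*9)+b)))+a)*1)) -> (((((b*7)*((a*3)+(9+x)))*(((4+0)+z)*((3*9)+b)))+a)*1)
Step 2: at root: (((((b*7)*((a*3)+(9+x)))*(((4+0)+z)*((3*9)+b)))+a)*1) -> ((((b*7)*((a*3)+(9+x)))*(((4+0)+z)*((3*9)+b)))+a); overall: (((((b*7)*((a*3)+(9+x)))*(((4+0)+z)*((3*9)+b)))+a)*1) -> ((((b*7)*((a*3)+(9+x)))*(((4+0)+z)*((3*9)+b)))+a)
Step 3: at LRLL: (4+0) -> 4; overall: ((((b*7)*((a*3)+(9+x)))*(((4+0)+z)*((3*9)+b)))+a) -> ((((b*7)*((a*3)+(9+x)))*((4+z)*((3*9)+b)))+a)
Step 4: at LRRL: (3*9) -> 27; overall: ((((b*7)*((a*3)+(9+x)))*((4+z)*((3*9)+b)))+a) -> ((((b*7)*((a*3)+(9+x)))*((4+z)*(27+b)))+a)
Fixed point: ((((b*7)*((a*3)+(9+x)))*((4+z)*(27+b)))+a)

Answer: ((((b*7)*((a*3)+(9+x)))*((4+z)*(27+b)))+a)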